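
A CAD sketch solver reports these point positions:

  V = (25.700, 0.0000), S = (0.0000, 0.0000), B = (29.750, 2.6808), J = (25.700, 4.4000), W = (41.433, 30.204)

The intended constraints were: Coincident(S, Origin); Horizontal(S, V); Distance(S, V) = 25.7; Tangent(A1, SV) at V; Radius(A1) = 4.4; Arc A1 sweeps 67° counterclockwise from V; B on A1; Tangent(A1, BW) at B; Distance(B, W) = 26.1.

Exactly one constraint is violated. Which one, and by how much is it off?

Distance(B, W) = 26.1 — off by 3.80.

S = (0.00, 0.00) ✓; S.y = 0.00, V.y = 0.00 ✓; |SV| = 25.70 ✓; ∠(JV, VS) = 90.00° ✓; |JV| = 4.400 ✓; bearing(J→B) − bearing(J→V) = 67.00° ✓; |JB| = 4.400 ✓; ∠(JB, BW) = 90.00° ✓; |BW| = 29.90 ✗.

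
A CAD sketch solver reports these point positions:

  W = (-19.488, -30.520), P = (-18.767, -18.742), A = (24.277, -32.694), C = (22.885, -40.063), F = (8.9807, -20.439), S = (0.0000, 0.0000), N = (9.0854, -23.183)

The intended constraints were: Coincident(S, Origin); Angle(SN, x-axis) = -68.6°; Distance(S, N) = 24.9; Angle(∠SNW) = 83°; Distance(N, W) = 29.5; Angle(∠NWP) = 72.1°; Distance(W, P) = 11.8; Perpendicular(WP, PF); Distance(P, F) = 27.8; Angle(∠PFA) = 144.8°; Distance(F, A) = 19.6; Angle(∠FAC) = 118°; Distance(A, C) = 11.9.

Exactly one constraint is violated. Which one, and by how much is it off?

Distance(A, C) = 11.9 — off by 4.40.

S = (0.00, 0.00) ✓; SN at -68.60° ✓; |SN| = 24.90 ✓; ∠SNW = 83.00° ✓; |NW| = 29.50 ✓; ∠NWP = 72.10° ✓; |WP| = 11.80 ✓; ∠(WP, PF) = 90.00° ✓; |PF| = 27.80 ✓; ∠PFA = 144.8° ✓; |FA| = 19.60 ✓; ∠FAC = 118.0° ✓; |AC| = 7.499 ✗.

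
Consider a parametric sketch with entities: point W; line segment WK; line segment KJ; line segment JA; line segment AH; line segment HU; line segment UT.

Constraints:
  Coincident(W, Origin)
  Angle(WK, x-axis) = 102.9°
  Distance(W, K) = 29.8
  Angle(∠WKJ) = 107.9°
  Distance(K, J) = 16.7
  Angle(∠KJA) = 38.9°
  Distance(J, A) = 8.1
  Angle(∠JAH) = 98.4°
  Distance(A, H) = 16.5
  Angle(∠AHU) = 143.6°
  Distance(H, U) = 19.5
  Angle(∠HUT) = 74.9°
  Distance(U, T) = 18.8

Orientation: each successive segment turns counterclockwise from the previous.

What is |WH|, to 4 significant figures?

35.25

∠KJA = 38.9° gives JA at -43.90° from the x-axis; with |JA| = 8.1, A = (-17.45, 24.89). ∠JAH = 98.4° gives AH at 37.70° from the x-axis; with |AH| = 16.5, H = (-4.398, 34.98). Then |WH| = |H − W| = 35.25.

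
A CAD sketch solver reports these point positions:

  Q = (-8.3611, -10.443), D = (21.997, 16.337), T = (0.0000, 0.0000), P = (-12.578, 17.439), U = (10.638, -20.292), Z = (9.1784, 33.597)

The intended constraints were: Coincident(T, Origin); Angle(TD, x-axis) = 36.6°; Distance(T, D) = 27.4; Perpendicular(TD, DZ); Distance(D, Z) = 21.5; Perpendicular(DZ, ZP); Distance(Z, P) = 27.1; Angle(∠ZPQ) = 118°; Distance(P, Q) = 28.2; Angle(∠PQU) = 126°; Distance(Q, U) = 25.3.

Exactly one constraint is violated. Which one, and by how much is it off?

Distance(Q, U) = 25.3 — off by 3.90.

T = (0.00, 0.00) ✓; TD at 36.60° ✓; |TD| = 27.40 ✓; ∠(TD, DZ) = 90.00° ✓; |DZ| = 21.50 ✓; ∠(DZ, ZP) = 90.00° ✓; |ZP| = 27.10 ✓; ∠ZPQ = 118.0° ✓; |PQ| = 28.20 ✓; ∠PQU = 126.0° ✓; |QU| = 21.40 ✗.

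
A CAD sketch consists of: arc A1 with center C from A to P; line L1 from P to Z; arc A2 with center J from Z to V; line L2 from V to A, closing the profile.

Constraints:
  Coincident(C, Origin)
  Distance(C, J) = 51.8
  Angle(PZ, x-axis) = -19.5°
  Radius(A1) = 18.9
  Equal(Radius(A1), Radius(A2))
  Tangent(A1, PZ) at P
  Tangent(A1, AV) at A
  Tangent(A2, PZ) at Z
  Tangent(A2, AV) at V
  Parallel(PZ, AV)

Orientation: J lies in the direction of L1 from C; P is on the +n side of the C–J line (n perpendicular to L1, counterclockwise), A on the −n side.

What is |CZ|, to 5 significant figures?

55.140

The slot axis is L1's direction at -19.5°, so u = (cos -19.5°, sin -19.5°) = (0.94264, -0.33381) and n = (−sin -19.5°, cos -19.5°) = (0.33381, 0.94264). C is at the origin and J lies 51.8 along u from C, so J = 51.8·u = (48.829, -17.291). Tangency of A1 to both parallel lines with radius 18.9 puts P and A at C ± 18.9·n: P = (6.3089, 17.816), A = (-6.3089, -17.816). Equal radii place Z and V the same way about J: Z = J + 18.9·n = (55.138, 0.52473), V = J − 18.9·n = (42.520, -35.107). Then |CZ| = |Z − C| = 55.140.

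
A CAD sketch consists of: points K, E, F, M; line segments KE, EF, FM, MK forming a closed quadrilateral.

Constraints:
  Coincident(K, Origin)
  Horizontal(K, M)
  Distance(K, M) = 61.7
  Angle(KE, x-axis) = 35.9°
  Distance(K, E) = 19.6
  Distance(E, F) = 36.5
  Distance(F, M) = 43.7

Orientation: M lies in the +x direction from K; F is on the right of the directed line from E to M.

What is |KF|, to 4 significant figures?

34.59

K is at the origin; K and M share the same y with |KM| = 61.7 and M in +x, so M = (61.7, 0). KE runs at 35.9° with |KE| = 19.6, so E = (15.88, 11.49). F is determined by |EF| = 36.5 and |FM| = 43.7 together: it lies at the intersection of circle(E, 36.5) and circle(M, 43.7). With |EM| = 47.24, the foot of the radical line on EM is 17.51 from E and the perpendicular offset is √(36.5² − 17.51²) = 32.03. Taking the right-of-EM solution: F = (25.07, -23.83).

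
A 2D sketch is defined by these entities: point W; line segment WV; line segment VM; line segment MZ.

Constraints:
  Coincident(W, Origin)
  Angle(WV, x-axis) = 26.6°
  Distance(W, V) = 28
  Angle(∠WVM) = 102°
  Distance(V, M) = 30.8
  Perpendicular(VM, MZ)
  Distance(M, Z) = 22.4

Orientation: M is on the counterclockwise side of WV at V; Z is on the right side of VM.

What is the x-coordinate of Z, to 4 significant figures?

38.95

∠WVM = 102.0°, so VM runs at 26.6° + (180° − 102.0°) = 104.6° from the x-axis; with |VM| = 30.8, M = V + 30.8·(cos 104.6°, sin 104.6°) = (17.27, 42.34). VM ⟂ MZ; with |MZ| = 22.4 on the right of VM, Z = M + 22.4·(0.9677, 0.2521) = (38.95, 47.99). So Z.x = 38.95.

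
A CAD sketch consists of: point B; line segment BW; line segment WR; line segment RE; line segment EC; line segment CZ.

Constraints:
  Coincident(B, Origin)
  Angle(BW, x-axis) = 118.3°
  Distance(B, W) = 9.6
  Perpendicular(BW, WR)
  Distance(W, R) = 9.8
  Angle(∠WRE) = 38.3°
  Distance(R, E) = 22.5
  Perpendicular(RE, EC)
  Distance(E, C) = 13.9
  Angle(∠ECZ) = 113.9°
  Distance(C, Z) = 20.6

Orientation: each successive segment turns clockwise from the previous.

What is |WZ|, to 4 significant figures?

16.67

B is at the origin; BW runs at 118.3° with length 9.6, so W = (-4.551, 8.453). BW is perpendicular to WR, so WR runs at 28.30°; with |WR| = 9.8, R = (4.077, 13.10). ∠WRE = 38.3° gives RE at -113.4° from the x-axis; with |RE| = 22.5, E = (-4.858, -7.551). RE is perpendicular to EC, so EC runs at 156.6°; with |EC| = 13.9, C = (-17.62, -2.030). ∠ECZ = 113.9° gives CZ at 90.50° from the x-axis; with |CZ| = 20.6, Z = (-17.79, 18.57). Then |WZ| = |Z − W| = 16.67.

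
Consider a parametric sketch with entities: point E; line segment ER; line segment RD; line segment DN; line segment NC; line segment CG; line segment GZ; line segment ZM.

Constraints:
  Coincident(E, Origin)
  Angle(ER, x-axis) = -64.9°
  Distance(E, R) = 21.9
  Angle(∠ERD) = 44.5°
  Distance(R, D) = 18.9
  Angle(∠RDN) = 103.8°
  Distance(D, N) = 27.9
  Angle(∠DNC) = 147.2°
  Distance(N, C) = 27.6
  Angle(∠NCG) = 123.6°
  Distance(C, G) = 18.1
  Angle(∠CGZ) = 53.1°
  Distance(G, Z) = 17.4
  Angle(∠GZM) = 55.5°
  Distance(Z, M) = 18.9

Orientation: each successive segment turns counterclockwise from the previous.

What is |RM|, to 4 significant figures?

59.66

E is at the origin; ER runs at -64.9° with length 21.9, so R = (9.290, -19.83). ∠ERD = 44.5° gives RD at 70.60° from the x-axis; with |RD| = 18.9, D = (15.57, -2.005). ∠RDN = 103.8° gives DN at 146.8° from the x-axis; with |DN| = 27.9, N = (-7.778, 13.27). ∠DNC = 147.2° gives NC at 179.6° from the x-axis; with |NC| = 27.6, C = (-35.38, 13.46). ∠NCG = 123.6° gives CG at -124.0° from the x-axis; with |CG| = 18.1, G = (-45.50, -1.541). ∠CGZ = 53.1° gives GZ at 2.900° from the x-axis; with |GZ| = 17.4, Z = (-28.12, -0.6606). ∠GZM = 55.5° gives ZM at 127.4° from the x-axis; with |ZM| = 18.9, M = (-39.60, 14.35). Then |RM| = |M − R| = 59.66.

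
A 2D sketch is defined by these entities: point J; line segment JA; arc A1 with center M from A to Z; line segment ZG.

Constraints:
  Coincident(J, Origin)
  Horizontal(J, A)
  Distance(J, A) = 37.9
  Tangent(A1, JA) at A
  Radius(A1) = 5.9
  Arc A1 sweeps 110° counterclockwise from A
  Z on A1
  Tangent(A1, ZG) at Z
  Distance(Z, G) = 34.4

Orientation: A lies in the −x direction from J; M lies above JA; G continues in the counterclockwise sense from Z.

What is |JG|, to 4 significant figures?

59.72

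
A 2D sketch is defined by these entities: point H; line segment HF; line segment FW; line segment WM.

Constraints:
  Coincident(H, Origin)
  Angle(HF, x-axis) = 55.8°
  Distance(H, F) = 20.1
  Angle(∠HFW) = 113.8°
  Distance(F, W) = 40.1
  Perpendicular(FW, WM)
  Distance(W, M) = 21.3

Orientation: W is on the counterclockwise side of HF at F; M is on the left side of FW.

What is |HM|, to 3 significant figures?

48.3

H is at the origin; HF runs at 55.8° with length 20.1, so F = 20.1·(cos 55.8°, sin 55.8°) = (11.3, 16.6). ∠HFW = 113.8°, so FW runs at 55.8° + (180° − 113.8°) = 122° from the x-axis; with |FW| = 40.1, W = F + 40.1·(cos 122°, sin 122°) = (-9.95, 50.6). FW is perpendicular to WM; with |WM| = 21.3 on the left of FW, M = W + 21.3·(-0.848, -0.530) = (-28.0, 39.3). Then |HM| = |M − H| = 48.3.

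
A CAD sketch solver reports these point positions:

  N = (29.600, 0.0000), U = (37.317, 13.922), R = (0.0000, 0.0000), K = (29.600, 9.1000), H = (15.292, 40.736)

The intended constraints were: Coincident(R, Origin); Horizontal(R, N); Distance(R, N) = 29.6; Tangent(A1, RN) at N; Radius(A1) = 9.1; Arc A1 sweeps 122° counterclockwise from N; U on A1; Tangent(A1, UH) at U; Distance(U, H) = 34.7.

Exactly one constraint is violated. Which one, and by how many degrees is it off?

Tangent(A1, UH) at U — off by 7.40°.

R = (0.00, 0.00) ✓; R.y = 0.00, N.y = 0.00 ✓; |RN| = 29.60 ✓; ∠(KN, NR) = 90.00° ✓; |KN| = 9.100 ✓; bearing(K→U) − bearing(K→N) = 122.0° ✓; |KU| = 9.100 ✓; ∠(KU, UH) = 82.60° ✗; |UH| = 34.70 ✓.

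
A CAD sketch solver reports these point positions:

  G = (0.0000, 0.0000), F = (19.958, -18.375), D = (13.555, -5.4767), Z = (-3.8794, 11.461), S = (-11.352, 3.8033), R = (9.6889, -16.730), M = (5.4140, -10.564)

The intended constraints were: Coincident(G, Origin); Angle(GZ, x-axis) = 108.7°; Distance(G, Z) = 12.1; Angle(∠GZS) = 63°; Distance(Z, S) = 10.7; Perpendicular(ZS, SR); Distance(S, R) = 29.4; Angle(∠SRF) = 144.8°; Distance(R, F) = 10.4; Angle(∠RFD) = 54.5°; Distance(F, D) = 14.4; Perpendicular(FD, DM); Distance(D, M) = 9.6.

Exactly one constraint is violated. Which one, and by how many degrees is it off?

Perpendicular(FD, DM) — off by 5.60°.

G = (0.00, 0.00) ✓; GZ at 108.7° ✓; |GZ| = 12.10 ✓; ∠GZS = 63.00° ✓; |ZS| = 10.70 ✓; ∠(ZS, SR) = 90.00° ✓; |SR| = 29.40 ✓; ∠SRF = 144.8° ✓; |RF| = 10.40 ✓; ∠RFD = 54.50° ✓; |FD| = 14.40 ✓; ∠(FD, DM) = 95.60° ✗; |DM| = 9.600 ✓.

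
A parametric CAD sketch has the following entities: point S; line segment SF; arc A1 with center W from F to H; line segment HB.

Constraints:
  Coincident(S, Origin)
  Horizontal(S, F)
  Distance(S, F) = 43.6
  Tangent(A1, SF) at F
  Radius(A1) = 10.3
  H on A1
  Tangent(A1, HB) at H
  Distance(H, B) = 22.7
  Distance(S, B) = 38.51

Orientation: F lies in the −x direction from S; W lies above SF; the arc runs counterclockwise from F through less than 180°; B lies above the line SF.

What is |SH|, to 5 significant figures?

34.585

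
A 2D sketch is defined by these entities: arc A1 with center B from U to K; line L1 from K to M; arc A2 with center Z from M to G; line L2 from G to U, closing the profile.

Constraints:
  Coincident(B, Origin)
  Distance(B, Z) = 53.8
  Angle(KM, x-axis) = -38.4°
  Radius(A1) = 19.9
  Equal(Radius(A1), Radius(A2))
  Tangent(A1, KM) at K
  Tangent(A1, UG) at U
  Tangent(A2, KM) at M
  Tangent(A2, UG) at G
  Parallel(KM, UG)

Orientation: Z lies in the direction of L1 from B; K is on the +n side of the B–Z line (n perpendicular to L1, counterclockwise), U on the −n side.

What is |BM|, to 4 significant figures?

57.36

The slot axis is L1's direction at -38.4°, so u = (cos -38.4°, sin -38.4°) = (0.7837, -0.6211) and n = (−sin -38.4°, cos -38.4°) = (0.6211, 0.7837). B is at the origin and Z lies 53.8 along u from B, so Z = 53.8·u = (42.16, -33.42). Tangency of A1 to both parallel lines with radius 19.9 puts K and U at B ± 19.9·n: K = (12.36, 15.60), U = (-12.36, -15.60). Equal radii place M and G the same way about Z: M = Z + 19.9·n = (54.52, -17.82), G = Z − 19.9·n = (29.80, -49.01). Then |BM| = |M − B| = 57.36.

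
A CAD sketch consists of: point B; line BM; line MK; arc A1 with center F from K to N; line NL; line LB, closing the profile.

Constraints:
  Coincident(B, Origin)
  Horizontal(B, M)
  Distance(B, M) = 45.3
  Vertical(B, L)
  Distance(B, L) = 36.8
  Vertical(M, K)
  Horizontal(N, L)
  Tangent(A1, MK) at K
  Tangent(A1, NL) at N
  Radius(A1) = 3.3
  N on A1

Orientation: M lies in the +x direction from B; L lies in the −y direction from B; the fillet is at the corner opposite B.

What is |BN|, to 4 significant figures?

55.84

B is at the origin; B and M share the same y with |BM| = 45.3 and M on the +x side, so M = (45.30, 0.000). B and L share the same x with |BL| = 36.8 and L on the −y side, so L = (0.000, -36.80). The virtual corner opposite B is at (45.30, -36.80). The tangent condition forces FK to be normal to MK and since A1 is tangent to NL there, FN ⟂ NL, with radius 3.3, so the center F sits 3.3 in from both sides at F = (42.00, -33.50). That places the tangent points at K = (45.30, -33.50) on MK and N = (42.00, -36.80) on NL. Then |BN| = |N − B| = 55.84.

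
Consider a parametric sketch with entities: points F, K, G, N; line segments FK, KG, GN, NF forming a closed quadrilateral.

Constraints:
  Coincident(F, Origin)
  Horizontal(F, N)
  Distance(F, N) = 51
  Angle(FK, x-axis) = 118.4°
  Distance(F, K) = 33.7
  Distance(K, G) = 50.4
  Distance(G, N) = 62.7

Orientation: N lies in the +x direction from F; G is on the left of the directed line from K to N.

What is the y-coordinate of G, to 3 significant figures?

57.5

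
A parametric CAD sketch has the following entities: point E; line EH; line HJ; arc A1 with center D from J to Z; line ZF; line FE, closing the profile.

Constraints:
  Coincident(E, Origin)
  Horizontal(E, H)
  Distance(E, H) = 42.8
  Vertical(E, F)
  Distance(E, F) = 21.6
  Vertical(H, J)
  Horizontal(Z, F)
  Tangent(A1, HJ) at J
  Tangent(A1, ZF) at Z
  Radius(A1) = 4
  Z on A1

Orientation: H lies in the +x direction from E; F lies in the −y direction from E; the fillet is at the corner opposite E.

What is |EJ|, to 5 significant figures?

46.277

E is at the origin; EH is horizontal with |EH| = 42.8 and H on the +x side, so H = (42.800, 0.0000). EF is vertical with |EF| = 21.6 and F on the −y side, so F = (0.0000, -21.600). The virtual corner opposite E is at (42.800, -21.600). The tangent condition forces DJ to be normal to HJ and A1 meets ZF tangentially, so DZ is at right angles to ZF, with radius 4.0, so the center D sits 4.0 in from both sides at D = (38.800, -17.600). That places the tangent points at J = (42.800, -17.600) on HJ and Z = (38.800, -21.600) on ZF. Then |EJ| = |J − E| = 46.277.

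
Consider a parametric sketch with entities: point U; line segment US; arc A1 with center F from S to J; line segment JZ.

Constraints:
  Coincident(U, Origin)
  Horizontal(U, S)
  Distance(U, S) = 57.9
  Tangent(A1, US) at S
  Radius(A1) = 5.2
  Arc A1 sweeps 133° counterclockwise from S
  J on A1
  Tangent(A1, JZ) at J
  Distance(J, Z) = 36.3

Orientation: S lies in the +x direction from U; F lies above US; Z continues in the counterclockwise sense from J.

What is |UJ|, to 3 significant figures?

62.3

U is at the origin; U and S share the same y with |US| = 57.9 and S on the +x side, so S = (57.9, 0.00). Since A1 is tangent to US there, FS ⟂ US, so F = S + (0, 5.2) = (57.9, 5.20). On A1, S sits at bearing -90° from F; a 133° counterclockwise sweep puts J at bearing 43°, so J = F + 5.2·(cos 43°, sin 43°) = (61.7, 8.75). Then |UJ| = |J − U| = 62.3.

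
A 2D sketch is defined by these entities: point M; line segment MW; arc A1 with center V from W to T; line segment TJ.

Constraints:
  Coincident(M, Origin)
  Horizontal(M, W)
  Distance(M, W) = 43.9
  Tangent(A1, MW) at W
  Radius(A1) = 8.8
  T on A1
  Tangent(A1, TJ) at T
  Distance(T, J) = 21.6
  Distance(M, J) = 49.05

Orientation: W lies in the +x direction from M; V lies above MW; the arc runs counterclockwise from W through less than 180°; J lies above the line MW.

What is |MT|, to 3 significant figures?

52.8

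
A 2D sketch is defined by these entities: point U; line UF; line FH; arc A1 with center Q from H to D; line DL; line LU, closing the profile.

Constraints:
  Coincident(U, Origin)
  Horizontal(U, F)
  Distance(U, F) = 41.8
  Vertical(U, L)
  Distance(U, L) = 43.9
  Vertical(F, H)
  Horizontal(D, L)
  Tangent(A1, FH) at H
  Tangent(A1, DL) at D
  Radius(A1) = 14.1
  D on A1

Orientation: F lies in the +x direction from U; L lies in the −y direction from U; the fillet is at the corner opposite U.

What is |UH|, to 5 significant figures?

51.335

U is at the origin; U and F share the same y with |UF| = 41.8 and F on the +x side, so F = (41.800, 0.0000). U and L share the same x with |UL| = 43.9 and L on the −y side, so L = (0.0000, -43.900). The virtual corner opposite U is at (41.800, -43.900). The tangent condition forces QH to be normal to FH and tangency of A1 to DL means the radius QD is perpendicular to DL, with radius 14.1, so the center Q sits 14.1 in from both sides at Q = (27.700, -29.800). That places the tangent points at H = (41.800, -29.800) on FH and D = (27.700, -43.900) on DL. Then |UH| = |H − U| = 51.335.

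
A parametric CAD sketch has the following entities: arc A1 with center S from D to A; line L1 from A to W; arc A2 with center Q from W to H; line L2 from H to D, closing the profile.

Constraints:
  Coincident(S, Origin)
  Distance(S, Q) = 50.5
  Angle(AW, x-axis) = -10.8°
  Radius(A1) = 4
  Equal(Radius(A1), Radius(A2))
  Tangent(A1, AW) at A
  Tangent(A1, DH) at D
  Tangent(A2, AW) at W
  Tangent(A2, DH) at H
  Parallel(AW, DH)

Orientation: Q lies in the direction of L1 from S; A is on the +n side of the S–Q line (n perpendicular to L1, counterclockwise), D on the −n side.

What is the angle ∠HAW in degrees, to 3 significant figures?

9.00°

Tangency of A1 to both parallel lines with radius 4.0 puts A and D at S ± 4.0·n: A = (0.750, 3.93), D = (-0.750, -3.93). Equal radii place W and H the same way about Q: W = Q + 4.0·n = (50.4, -5.53), H = Q − 4.0·n = (48.9, -13.4). Then cos ∠HAW = AH·AW / (|AH||AW|), giving 9.00°.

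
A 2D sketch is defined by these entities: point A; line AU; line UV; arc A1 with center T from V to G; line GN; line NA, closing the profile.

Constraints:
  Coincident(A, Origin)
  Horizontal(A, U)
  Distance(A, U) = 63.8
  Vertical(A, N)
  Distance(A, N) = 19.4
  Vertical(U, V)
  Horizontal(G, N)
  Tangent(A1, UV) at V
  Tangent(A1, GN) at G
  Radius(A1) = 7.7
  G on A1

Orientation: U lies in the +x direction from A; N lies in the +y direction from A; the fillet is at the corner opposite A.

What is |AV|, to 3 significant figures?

64.9

A is at the origin; AU is horizontal with |AU| = 63.8 and U on the +x side, so U = (63.8, 0.00). AN is vertical with |AN| = 19.4 and N on the +y side, so N = (0.00, 19.4). The virtual corner opposite A is at (63.8, 19.4). The tangent condition forces TV to be normal to UV and A1 meets GN tangentially, so TG is at right angles to GN, with radius 7.7, so the center T sits 7.7 in from both sides at T = (56.1, 11.7). That places the tangent points at V = (63.8, 11.7) on UV and G = (56.1, 19.4) on GN. Then |AV| = |V − A| = 64.9.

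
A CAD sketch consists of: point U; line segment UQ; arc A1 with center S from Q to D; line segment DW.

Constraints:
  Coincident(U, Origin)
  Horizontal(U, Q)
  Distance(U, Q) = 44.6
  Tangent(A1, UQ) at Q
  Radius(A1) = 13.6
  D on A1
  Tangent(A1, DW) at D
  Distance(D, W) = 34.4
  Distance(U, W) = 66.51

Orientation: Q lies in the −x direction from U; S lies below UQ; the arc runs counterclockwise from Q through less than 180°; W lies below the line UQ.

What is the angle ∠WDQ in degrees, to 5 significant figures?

123.13°

Checks: |UQ| = 44.60 ✓; |SD| = 13.60 ✓; ∠(SD, DW) = 90.00° ✓; |DW| = 34.40 ✓; |UW| = 66.51 ✓.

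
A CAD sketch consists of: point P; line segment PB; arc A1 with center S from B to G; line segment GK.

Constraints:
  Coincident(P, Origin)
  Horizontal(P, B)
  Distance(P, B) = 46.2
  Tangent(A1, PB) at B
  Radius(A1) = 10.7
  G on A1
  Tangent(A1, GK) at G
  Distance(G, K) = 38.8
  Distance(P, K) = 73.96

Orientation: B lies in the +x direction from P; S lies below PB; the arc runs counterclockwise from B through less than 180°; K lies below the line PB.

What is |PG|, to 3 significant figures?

39.9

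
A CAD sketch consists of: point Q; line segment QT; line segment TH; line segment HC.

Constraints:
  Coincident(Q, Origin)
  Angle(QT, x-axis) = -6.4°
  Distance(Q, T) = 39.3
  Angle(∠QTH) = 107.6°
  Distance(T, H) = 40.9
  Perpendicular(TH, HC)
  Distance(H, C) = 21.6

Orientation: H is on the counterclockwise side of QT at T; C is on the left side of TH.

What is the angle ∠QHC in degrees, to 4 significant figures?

54.64°

Q is at the origin; QT runs at -6.4° with length 39.3, so T = 39.3·(cos -6.4°, sin -6.4°) = (39.06, -4.381). ∠QTH = 107.6°, so TH runs at -6.4° + (180° − 107.6°) = 66.00° from the x-axis; with |TH| = 40.9, H = T + 40.9·(cos 66.00°, sin 66.00°) = (55.69, 32.98). The perpendicularity gives HC at right angles to TH; with |HC| = 21.6 on the left of TH, C = H + 21.6·(-0.9135, 0.4067) = (35.96, 41.77). Then cos ∠QHC = HQ·HC / (|HQ||HC|), giving 54.64°.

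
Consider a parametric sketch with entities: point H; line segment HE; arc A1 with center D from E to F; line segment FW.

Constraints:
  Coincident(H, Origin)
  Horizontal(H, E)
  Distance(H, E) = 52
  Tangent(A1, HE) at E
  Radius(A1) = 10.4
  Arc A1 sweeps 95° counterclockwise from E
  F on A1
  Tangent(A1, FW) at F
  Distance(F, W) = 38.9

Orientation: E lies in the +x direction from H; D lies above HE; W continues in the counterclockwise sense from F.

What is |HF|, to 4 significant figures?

63.38

A1 meets HE tangentially, so DE is at right angles to HE, so D = E + (0, 10.4) = (52.00, 10.40). On A1, E sits at bearing -90° from D; a 95° counterclockwise sweep puts F at bearing 5°, so F = D + 10.4·(cos 5°, sin 5°) = (62.36, 11.31). Then |HF| = |F − H| = 63.38.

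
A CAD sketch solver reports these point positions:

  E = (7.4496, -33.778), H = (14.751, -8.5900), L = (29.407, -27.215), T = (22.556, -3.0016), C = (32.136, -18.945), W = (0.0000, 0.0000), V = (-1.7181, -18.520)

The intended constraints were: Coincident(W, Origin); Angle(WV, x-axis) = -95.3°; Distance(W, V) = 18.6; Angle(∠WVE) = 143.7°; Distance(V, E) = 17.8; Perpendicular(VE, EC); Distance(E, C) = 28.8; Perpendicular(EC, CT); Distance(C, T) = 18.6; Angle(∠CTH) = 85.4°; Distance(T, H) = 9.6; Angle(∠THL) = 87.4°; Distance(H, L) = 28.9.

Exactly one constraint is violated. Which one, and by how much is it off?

Distance(H, L) = 28.9 — off by 5.20.

W = (0.00, 0.00) ✓; WV at -95.30° ✓; |WV| = 18.60 ✓; ∠WVE = 143.7° ✓; |VE| = 17.80 ✓; ∠(VE, EC) = 90.00° ✓; |EC| = 28.80 ✓; ∠(EC, CT) = 90.00° ✓; |CT| = 18.60 ✓; ∠CTH = 85.40° ✓; |TH| = 9.599 ✓; ∠THL = 87.40° ✓; |HL| = 23.70 ✗.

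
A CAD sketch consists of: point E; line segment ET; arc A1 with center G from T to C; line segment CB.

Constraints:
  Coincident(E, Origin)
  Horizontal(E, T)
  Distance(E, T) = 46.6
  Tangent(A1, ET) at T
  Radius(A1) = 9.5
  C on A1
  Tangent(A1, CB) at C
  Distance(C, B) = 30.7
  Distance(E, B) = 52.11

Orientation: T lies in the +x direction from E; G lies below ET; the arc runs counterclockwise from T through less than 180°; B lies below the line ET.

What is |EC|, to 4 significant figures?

38.13

E is at the origin; ET is horizontal with |ET| = 46.6 and T on the +x side, so T = (46.60, 0.000). A1 meets ET tangentially, so GT is at right angles to ET, so G = T + (0, -9.5) = (46.60, -9.500). Since GC ⟂ CB (tangency), |GB| = √(9.5² + 30.7²) = 32.14 regardless of where C sits on A1. So B lies on both circle(E, 52.11) and circle(G, 32.14); the below-ET intersection is B = (34.33, -39.20). C is the foot of the tangent from B: C = (37.14, -8.631).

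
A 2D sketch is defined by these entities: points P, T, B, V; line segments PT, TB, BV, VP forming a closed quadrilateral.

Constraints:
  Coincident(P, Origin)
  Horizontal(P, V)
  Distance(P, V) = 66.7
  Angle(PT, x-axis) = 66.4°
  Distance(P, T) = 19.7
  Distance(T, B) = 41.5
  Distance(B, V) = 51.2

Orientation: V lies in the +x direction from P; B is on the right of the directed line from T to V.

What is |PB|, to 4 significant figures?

29.59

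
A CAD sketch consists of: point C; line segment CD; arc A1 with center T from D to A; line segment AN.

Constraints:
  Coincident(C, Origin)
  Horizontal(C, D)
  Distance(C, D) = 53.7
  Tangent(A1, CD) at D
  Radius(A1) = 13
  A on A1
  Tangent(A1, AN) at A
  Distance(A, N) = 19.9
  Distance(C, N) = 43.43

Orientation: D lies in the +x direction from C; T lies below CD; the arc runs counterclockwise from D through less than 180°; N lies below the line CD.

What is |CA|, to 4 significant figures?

42.42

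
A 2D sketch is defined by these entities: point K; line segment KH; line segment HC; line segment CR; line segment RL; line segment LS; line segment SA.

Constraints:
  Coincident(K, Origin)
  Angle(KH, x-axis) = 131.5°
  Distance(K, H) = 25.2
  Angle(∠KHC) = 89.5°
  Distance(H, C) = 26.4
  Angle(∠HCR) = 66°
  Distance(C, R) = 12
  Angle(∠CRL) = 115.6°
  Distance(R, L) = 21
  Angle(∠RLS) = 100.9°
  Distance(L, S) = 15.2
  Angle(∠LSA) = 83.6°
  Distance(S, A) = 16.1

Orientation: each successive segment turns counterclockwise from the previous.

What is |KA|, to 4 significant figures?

32.89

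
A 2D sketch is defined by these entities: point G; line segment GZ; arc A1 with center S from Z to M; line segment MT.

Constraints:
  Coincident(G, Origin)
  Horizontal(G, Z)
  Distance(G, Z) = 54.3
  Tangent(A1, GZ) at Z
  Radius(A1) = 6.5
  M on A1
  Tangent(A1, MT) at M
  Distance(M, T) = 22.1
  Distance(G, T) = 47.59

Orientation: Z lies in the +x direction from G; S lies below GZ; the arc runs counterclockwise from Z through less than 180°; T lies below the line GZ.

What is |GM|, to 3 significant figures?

48.4

Checks: ∠(SZ, ZG) = 90.00° ✓; |SM| = 6.500 ✓; ∠(SM, MT) = 90.00° ✓; |MT| = 22.10 ✓; |GT| = 47.59 ✓.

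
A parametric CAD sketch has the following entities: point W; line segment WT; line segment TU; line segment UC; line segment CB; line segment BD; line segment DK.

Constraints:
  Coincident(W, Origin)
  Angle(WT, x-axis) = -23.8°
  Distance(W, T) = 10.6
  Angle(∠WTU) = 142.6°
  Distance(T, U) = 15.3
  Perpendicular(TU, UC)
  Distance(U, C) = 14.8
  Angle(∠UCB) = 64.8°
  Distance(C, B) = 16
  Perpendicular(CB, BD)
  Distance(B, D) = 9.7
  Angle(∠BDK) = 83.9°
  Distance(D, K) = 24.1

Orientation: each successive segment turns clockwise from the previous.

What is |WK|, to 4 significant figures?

34.38

W is at the origin; WT runs at -23.8° with length 10.6, so T = (9.699, -4.278). ∠WTU = 142.6° gives TU at -61.20° from the x-axis; with |TU| = 15.3, U = (17.07, -17.69). TU ⟂ UC, so UC runs at -151.2°; with |UC| = 14.8, C = (4.100, -24.82). ∠UCB = 64.8° gives CB at 93.60° from the x-axis; with |CB| = 16.0, B = (3.095, -8.847). CB ⟂ BD, so BD runs at 3.600°; with |BD| = 9.7, D = (12.78, -8.238). ∠BDK = 83.9° gives DK at -92.50° from the x-axis; with |DK| = 24.1, K = (11.73, -32.31). Then |WK| = |K − W| = 34.38.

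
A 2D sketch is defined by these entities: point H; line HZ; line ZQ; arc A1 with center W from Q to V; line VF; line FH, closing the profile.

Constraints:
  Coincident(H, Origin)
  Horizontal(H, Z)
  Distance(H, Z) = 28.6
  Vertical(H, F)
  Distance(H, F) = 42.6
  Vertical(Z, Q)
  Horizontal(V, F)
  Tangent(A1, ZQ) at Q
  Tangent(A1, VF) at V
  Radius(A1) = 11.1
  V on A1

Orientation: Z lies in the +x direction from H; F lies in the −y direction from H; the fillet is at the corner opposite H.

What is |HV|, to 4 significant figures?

46.05

The virtual corner opposite H is at (28.60, -42.60). A1 meets ZQ tangentially, so WQ is at right angles to ZQ and tangency of A1 to VF means the radius WV is perpendicular to VF, with radius 11.1, so the center W sits 11.1 in from both sides at W = (17.50, -31.50). That places the tangent points at Q = (28.60, -31.50) on ZQ and V = (17.50, -42.60) on VF. Then |HV| = |V − H| = 46.05.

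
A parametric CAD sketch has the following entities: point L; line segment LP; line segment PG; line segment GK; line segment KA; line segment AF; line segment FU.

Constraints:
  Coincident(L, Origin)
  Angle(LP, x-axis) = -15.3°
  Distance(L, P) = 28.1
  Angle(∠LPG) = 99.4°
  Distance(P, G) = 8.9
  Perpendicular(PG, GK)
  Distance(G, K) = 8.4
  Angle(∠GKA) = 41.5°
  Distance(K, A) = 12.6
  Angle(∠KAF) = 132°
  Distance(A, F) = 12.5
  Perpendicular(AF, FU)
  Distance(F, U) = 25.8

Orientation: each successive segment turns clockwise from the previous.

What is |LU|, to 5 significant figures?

49.999

∠KAF = 132.0° gives AF at -12.400° from the x-axis; with |AF| = 12.5, F = (40.287, -10.754). AF is perpendicular to FU, so FU runs at -102.40°; with |FU| = 25.8, U = (34.747, -35.952). Then |LU| = |U − L| = 49.999.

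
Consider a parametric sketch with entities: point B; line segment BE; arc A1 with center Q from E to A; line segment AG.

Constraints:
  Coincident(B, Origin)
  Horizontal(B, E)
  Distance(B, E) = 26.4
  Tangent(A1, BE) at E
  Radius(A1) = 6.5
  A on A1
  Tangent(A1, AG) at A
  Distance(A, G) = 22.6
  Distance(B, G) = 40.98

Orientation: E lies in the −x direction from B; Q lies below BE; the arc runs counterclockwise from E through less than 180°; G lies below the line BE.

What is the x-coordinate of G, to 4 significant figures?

-27.95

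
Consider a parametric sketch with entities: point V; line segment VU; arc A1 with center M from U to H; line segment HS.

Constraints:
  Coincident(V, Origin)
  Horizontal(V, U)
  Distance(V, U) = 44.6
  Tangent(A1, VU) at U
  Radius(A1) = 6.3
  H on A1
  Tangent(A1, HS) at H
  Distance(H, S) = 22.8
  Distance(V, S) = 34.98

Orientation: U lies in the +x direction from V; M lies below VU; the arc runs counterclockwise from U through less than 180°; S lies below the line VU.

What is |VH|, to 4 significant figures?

39.39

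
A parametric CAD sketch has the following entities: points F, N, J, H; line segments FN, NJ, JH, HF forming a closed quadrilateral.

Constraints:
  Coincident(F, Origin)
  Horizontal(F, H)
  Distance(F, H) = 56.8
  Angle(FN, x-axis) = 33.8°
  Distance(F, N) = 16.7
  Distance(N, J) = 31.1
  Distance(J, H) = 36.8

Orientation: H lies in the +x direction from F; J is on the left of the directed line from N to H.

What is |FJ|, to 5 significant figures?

47.647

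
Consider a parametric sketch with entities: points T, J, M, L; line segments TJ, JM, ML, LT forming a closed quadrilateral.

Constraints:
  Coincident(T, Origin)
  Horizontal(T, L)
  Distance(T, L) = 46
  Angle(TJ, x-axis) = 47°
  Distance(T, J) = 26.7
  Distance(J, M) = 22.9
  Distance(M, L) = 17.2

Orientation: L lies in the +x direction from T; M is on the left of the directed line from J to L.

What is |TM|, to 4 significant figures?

44.07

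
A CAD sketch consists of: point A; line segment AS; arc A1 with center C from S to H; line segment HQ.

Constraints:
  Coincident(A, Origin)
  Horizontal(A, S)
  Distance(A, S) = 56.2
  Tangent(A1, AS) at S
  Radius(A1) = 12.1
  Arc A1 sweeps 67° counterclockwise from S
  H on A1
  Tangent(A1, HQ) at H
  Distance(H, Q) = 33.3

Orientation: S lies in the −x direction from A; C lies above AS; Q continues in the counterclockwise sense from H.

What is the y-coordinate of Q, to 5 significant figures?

38.025

On A1, S sits at bearing -90° from C; a 67° counterclockwise sweep puts H at bearing -23°, so H = C + 12.1·(cos -23°, sin -23°) = (-45.062, 7.3722). Tangency of A1 to HQ means the radius CH is perpendicular to HQ, so HQ runs along (−sin -23°, cos -23°); with |HQ| = 33.3, Q = (-32.051, 38.025). So Q.y = 38.025.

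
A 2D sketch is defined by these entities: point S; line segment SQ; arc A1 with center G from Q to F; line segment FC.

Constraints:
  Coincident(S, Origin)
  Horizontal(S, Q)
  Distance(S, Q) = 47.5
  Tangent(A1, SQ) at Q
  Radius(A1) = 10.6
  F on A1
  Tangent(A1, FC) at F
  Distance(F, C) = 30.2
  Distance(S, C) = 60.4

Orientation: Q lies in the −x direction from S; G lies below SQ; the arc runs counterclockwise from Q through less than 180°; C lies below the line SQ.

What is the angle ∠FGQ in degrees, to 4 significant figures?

117.2°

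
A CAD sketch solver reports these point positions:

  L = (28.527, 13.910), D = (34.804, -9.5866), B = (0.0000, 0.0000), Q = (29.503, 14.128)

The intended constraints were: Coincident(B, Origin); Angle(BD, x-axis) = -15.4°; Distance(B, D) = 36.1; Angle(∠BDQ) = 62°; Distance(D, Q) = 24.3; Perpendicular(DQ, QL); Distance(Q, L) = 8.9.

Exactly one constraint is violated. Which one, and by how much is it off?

Distance(Q, L) = 8.9 — off by 7.90.

B = (0.00, 0.00) ✓; BD at -15.40° ✓; |BD| = 36.10 ✓; ∠BDQ = 62.00° ✓; |DQ| = 24.30 ✓; ∠(DQ, QL) = 89.99° ✓; |QL| = 1.000 ✗.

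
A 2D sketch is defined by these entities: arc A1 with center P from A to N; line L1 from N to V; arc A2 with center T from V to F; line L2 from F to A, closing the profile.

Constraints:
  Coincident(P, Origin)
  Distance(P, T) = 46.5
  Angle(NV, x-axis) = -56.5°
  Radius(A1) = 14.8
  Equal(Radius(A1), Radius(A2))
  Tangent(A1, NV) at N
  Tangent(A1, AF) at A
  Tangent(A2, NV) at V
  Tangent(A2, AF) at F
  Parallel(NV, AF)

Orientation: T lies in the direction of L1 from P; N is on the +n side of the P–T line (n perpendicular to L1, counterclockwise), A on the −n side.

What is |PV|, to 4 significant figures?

48.80

The slot axis is L1's direction at -56.5°, so u = (cos -56.5°, sin -56.5°) = (0.5519, -0.8339) and n = (−sin -56.5°, cos -56.5°) = (0.8339, 0.5519). P is at the origin and T lies 46.5 along u from P, so T = 46.5·u = (25.67, -38.78). Tangency of A1 to both parallel lines with radius 14.8 puts N and A at P ± 14.8·n: N = (12.34, 8.169), A = (-12.34, -8.169). Equal radii place V and F the same way about T: V = T + 14.8·n = (38.01, -30.61), F = T − 14.8·n = (13.32, -46.94). Then |PV| = |V − P| = 48.80.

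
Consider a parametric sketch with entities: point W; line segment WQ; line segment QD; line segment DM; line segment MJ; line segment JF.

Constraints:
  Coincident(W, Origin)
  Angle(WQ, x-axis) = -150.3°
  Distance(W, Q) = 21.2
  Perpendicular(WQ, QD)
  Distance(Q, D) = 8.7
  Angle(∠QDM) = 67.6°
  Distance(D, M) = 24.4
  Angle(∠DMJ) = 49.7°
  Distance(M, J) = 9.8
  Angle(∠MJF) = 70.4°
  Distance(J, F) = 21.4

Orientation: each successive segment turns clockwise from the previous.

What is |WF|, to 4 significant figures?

19.08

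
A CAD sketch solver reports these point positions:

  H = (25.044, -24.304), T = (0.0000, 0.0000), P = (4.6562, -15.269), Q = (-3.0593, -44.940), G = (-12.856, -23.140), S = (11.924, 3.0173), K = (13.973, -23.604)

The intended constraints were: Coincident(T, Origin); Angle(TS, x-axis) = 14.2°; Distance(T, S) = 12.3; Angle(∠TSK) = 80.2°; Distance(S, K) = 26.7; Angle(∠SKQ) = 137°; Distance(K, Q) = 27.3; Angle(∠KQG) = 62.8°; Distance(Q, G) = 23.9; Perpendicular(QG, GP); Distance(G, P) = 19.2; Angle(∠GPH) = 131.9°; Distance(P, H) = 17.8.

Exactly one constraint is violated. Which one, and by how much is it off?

Distance(P, H) = 17.8 — off by 4.50.

T = (0.00, 0.00) ✓; TS at 14.20° ✓; |TS| = 12.30 ✓; ∠TSK = 80.20° ✓; |SK| = 26.70 ✓; ∠SKQ = 137.0° ✓; |KQ| = 27.30 ✓; ∠KQG = 62.80° ✓; |QG| = 23.90 ✓; ∠(QG, GP) = 90.00° ✓; |GP| = 19.20 ✓; ∠GPH = 131.9° ✓; |PH| = 22.30 ✗.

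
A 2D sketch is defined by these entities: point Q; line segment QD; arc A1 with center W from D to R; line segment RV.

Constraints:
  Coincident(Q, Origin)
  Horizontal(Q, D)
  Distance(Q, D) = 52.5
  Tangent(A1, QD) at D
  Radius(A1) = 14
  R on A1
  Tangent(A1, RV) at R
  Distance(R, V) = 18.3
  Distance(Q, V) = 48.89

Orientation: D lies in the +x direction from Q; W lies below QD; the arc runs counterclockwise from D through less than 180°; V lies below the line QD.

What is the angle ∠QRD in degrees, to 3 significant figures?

118°

Q is at the origin; QD is horizontal with |QD| = 52.5 and D on the +x side, so D = (52.5, 0.00). Tangency of A1 to QD means the radius WD is perpendicular to QD, so W = D + (0, -14) = (52.5, -14.0). Since WR ⟂ RV (tangency), |WV| = √(14.0² + 18.3²) = 23.0 regardless of where R sits on A1. So V lies on both circle(Q, 48.89) and circle(W, 23.0); the below-QD intersection is V = (37.4, -31.4). R is the foot of the tangent from V: R = (38.5, -13.2).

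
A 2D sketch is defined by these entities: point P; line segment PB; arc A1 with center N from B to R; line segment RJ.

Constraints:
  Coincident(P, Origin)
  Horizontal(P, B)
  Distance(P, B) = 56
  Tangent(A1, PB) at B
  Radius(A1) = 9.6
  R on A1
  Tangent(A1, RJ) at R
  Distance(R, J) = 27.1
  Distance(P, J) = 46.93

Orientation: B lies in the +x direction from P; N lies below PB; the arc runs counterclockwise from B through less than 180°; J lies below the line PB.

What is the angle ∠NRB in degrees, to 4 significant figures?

57.38°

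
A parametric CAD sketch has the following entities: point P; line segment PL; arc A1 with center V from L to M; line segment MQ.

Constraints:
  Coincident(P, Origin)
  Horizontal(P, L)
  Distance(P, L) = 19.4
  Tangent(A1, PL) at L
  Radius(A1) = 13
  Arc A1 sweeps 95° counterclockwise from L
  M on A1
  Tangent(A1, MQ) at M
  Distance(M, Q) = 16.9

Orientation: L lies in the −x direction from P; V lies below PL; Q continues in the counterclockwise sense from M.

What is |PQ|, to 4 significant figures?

43.73

P is at the origin; PL is horizontal with |PL| = 19.4 and L on the −x side, so L = (-19.40, 0.000). The tangent condition forces VL to be normal to PL, so V = L + (0, -13) = (-19.40, -13.00). On A1, L sits at bearing 90° from V; a 95° counterclockwise sweep puts M at bearing 185°, so M = V + 13.0·(cos 185°, sin 185°) = (-32.35, -14.13). A1 meets MQ tangentially, so VM is at right angles to MQ, so MQ runs along (−sin 185°, cos 185°); with |MQ| = 16.9, Q = (-30.88, -30.97). Then |PQ| = |Q − P| = 43.73.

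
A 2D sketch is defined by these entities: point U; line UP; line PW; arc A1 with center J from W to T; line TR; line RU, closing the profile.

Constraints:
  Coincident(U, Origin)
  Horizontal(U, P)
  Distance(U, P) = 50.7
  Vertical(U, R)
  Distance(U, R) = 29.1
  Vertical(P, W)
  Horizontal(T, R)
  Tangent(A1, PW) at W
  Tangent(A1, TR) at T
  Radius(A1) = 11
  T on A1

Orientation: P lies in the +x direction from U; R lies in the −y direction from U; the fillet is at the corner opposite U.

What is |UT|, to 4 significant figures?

49.22

U is at the origin; U and P share the same y with |UP| = 50.7 and P on the +x side, so P = (50.70, 0.000). U and R share the same x with |UR| = 29.1 and R on the −y side, so R = (0.000, -29.10). The virtual corner opposite U is at (50.70, -29.10). Since A1 is tangent to PW there, JW ⟂ PW and the tangent condition forces JT to be normal to TR, with radius 11.0, so the center J sits 11.0 in from both sides at J = (39.70, -18.10). That places the tangent points at W = (50.70, -18.10) on PW and T = (39.70, -29.10) on TR. Then |UT| = |T − U| = 49.22.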